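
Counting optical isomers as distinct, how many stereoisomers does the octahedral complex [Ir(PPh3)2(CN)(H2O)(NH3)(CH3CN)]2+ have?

15

In an octahedral complex each vertex has one trans partner and four cis neighbours.
Systematic enumeration (placing each ligand type in turn and discarding arrangements equivalent by rotation or reflection) gives 9 geometric isomers.
Of these, 6 lack any improper symmetry element and so occur as enantiomeric pairs, giving 9 + 6 = 15 stereoisomers in total.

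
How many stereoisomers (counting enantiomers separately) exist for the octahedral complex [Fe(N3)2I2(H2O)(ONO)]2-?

8

An octahedron has six vertices in three trans pairs; every non-trans pair is cis.
Working through the distinct placements yields 6 geometric isomers: N3 cis, I cis (3 arrangements, 2 chiral); N3 trans, I cis; N3 cis, I trans; N3 trans, I trans.
Of these, 2 lack any improper symmetry element and so occur as enantiomeric pairs, giving 6 + 2 = 8 stereoisomers in total.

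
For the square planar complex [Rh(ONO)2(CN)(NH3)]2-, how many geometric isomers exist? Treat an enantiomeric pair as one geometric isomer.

2

In a square planar complex each vertex has one trans partner and two cis neighbours.
Systematic placement gives 2 geometric isomers: ONO cis; ONO trans.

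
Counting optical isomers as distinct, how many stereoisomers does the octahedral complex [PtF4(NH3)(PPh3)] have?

2

An octahedron has six vertices in three trans pairs; every non-trans pair is cis.
Systematic placement gives 2 geometric isomers: NH3 and PPh3 mutually trans; NH3 and PPh3 mutually cis.
Each arrangement has an internal mirror plane or centre of symmetry, so none is chiral.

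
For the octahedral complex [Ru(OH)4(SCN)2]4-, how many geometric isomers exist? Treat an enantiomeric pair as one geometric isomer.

In an octahedral complex each vertex has one trans partner and four cis neighbours.
Working through the distinct placements yields 2 geometric isomers: SCN trans; SCN cis.

2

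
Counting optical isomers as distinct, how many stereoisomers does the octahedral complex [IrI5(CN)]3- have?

Only one geometric arrangement is possible.

1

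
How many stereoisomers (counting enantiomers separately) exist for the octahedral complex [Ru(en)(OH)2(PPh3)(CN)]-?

6

An octahedron has six vertices in three trans pairs; every non-trans pair is cis.
Each en is bidentate and must span two cis positions.
Systematic placement gives 4 geometric isomers: OH cis (3 arrangements, 2 chiral); OH trans.
Of these, 2 lack any improper symmetry element and so occur as enantiomeric pairs, giving 4 + 2 = 6 stereoisomers in total.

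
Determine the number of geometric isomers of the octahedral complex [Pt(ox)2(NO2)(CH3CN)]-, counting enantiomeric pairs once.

2

The six octahedral sites form three mutually perpendicular trans pairs.
Each ox is bidentate and must span two cis positions.
The distinct arrangements are (2 in all): NO2 and CH3CN mutually trans; NO2 and CH3CN mutually cis (chiral).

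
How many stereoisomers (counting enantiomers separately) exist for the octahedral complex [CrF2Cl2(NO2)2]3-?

6

An octahedron has six vertices in three trans pairs; every non-trans pair is cis.
Systematic placement gives 5 geometric isomers: F trans, Cl trans, NO2 trans; F cis, Cl trans, NO2 cis; F cis, Cl cis, NO2 trans; F cis, Cl cis, NO2 cis (chiral); F trans, Cl cis, NO2 cis.
One of these lacks any improper symmetry element and so occurs as an enantiomeric pair, giving 5 + 1 = 6 stereoisomers in total.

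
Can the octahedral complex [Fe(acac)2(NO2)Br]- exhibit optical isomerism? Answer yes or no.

The six octahedral sites form three mutually perpendicular trans pairs.
Each acac is bidentate and must span two cis positions.
Systematic placement gives 2 geometric isomers: NO2 and Br mutually trans; NO2 and Br mutually cis (chiral).
One of these lacks any improper symmetry element and so occurs as an enantiomeric pair, giving 2 + 1 = 3 stereoisomers in total.

yes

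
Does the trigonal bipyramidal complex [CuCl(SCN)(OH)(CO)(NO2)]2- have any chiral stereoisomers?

yes

In a trigonal bipyramid the two axial positions differ from the three equatorial ones.
Exhaustive case analysis gives 10 geometric isomers.
Of these, 10 lack any improper symmetry element and so occur as enantiomeric pairs, giving 10 + 10 = 20 stereoisomers in total.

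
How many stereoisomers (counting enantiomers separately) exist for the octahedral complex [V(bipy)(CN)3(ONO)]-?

2

Each bipy is bidentate and must span two cis positions.
Systematic placement gives 2 geometric isomers: CN mer; CN fac.
Each arrangement has an internal mirror plane or centre of symmetry, so none is chiral.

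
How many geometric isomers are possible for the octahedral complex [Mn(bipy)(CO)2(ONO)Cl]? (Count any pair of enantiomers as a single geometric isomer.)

Each bipy is bidentate and must span two cis positions.
There are 4 geometric isomers: CO trans; CO cis (3 arrangements, 2 chiral).

4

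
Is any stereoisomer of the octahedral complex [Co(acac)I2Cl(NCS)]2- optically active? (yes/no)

In an octahedral complex each vertex has one trans partner and four cis neighbours.
Each acac is bidentate and must span two cis positions.
Working through the distinct placements yields 4 geometric isomers: I cis (3 arrangements, 2 chiral); I trans.
Of these, 2 lack any improper symmetry element and so occur as enantiomeric pairs, giving 4 + 2 = 6 stereoisomers in total.

yes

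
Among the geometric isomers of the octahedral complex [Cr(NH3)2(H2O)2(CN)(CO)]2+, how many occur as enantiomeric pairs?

2

An octahedron has six vertices in three trans pairs; every non-trans pair is cis.
The distinct arrangements are (6 in all): NH3 trans, H2O trans; NH3 cis, H2O cis (3 arrangements, 2 chiral); NH3 trans, H2O cis; NH3 cis, H2O trans.
Of these, 2 lack any improper symmetry element and so occur as enantiomeric pairs, giving 6 + 2 = 8 stereoisomers in total.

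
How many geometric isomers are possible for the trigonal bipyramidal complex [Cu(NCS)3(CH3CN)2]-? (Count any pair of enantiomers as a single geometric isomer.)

A trigonal bipyramid has two axial and three equatorial sites, which are chemically inequivalent.
Systematic placement gives 3 geometric isomers: CH3CN both axial; CH3CN one axial, one equatorial; CH3CN both equatorial.

3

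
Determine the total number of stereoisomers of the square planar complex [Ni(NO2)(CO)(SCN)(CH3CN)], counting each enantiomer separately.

3

A square has two trans pairs of vertices; adjacent vertices are cis.
There are 3 geometric isomers: (CH3CN/NO2 trans, CO/SCN trans); (CH3CN/SCN trans, CO/NO2 trans); (CH3CN/CO trans, NO2/SCN trans).
Each arrangement has an internal mirror plane or centre of symmetry, so none is chiral.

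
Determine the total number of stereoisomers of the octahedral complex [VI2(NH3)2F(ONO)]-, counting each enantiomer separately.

8

In an octahedral complex each vertex has one trans partner and four cis neighbours.
The distinct arrangements are (6 in all): I cis, NH3 cis (3 arrangements, 2 chiral); I cis, NH3 trans; I trans, NH3 cis; I trans, NH3 trans.
Of these, 2 lack any improper symmetry element and so occur as enantiomeric pairs, giving 6 + 2 = 8 stereoisomers in total.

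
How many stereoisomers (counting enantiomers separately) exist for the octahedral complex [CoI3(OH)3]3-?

2

The six octahedral sites form three mutually perpendicular trans pairs.
Systematic placement gives 2 geometric isomers: I mer; I fac.
Each arrangement has an internal mirror plane or centre of symmetry, so none is chiral.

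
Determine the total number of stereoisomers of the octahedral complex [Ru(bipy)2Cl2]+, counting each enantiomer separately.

The six octahedral sites form three mutually perpendicular trans pairs.
Each bipy is bidentate and must span two cis positions.
There are 2 geometric isomers: Cl trans; Cl cis (chiral).
One of these lacks any improper symmetry element and so occurs as an enantiomeric pair, giving 2 + 1 = 3 stereoisomers in total.

3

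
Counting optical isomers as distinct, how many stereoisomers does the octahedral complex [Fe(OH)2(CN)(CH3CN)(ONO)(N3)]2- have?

Exhaustive case analysis gives 9 geometric isomers.
Of these, 6 lack any improper symmetry element and so occur as enantiomeric pairs, giving 9 + 6 = 15 stereoisomers in total.

15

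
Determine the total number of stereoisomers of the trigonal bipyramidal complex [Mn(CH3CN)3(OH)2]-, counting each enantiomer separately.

A trigonal bipyramid has two axial and three equatorial sites, which are chemically inequivalent.
Systematic placement gives 3 geometric isomers: OH both equatorial; OH one axial, one equatorial; OH both axial.
Each arrangement has an internal mirror plane or centre of symmetry, so none is chiral.

3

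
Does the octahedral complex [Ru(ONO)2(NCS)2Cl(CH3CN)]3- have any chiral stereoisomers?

yes

In an octahedral complex each vertex has one trans partner and four cis neighbours.
There are 6 geometric isomers: ONO trans, NCS trans; ONO cis, NCS cis (3 arrangements, 2 chiral); ONO trans, NCS cis; ONO cis, NCS trans.
Of these, 2 lack any improper symmetry element and so occur as enantiomeric pairs, giving 6 + 2 = 8 stereoisomers in total.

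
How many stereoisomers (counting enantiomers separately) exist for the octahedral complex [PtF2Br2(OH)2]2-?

6

The six octahedral sites form three mutually perpendicular trans pairs.
There are 5 geometric isomers: F trans, Br trans, OH trans; F cis, Br trans, OH cis; F cis, Br cis, OH trans; F cis, Br cis, OH cis (chiral); F trans, Br cis, OH cis.
One of these lacks any improper symmetry element and so occurs as an enantiomeric pair, giving 5 + 1 = 6 stereoisomers in total.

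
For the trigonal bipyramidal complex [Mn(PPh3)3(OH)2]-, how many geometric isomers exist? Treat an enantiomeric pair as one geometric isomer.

Working through the distinct placements yields 3 geometric isomers: OH both axial; OH one axial, one equatorial; OH both equatorial.

3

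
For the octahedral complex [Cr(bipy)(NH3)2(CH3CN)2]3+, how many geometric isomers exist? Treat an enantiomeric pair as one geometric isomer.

An octahedron has six vertices in three trans pairs; every non-trans pair is cis.
Each bipy is bidentate and must span two cis positions.
There are 3 geometric isomers: NH3 cis, CH3CN trans; NH3 cis, CH3CN cis (chiral); NH3 trans, CH3CN cis.

3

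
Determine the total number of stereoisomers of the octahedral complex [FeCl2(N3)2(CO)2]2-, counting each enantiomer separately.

6

In an octahedral complex each vertex has one trans partner and four cis neighbours.
There are 5 geometric isomers: Cl trans, N3 trans, CO trans; Cl cis, N3 cis, CO trans; Cl cis, N3 trans, CO cis; Cl cis, N3 cis, CO cis (chiral); Cl trans, N3 cis, CO cis.
One of these lacks any improper symmetry element and so occurs as an enantiomeric pair, giving 5 + 1 = 6 stereoisomers in total.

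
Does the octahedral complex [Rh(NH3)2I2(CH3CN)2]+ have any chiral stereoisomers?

The distinct arrangements are (5 in all): NH3 trans, I trans, CH3CN trans; NH3 cis, I cis, CH3CN trans; NH3 trans, I cis, CH3CN cis; NH3 cis, I cis, CH3CN cis (chiral); NH3 cis, I trans, CH3CN cis.
One of these lacks any improper symmetry element and so occurs as an enantiomeric pair, giving 5 + 1 = 6 stereoisomers in total.

yes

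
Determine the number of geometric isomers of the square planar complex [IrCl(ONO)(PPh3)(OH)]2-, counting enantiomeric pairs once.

3

A square has two trans pairs of vertices; adjacent vertices are cis.
The distinct arrangements are (3 in all): (Cl/ONO trans, OH/PPh3 trans); (Cl/PPh3 trans, OH/ONO trans); (Cl/OH trans, ONO/PPh3 trans).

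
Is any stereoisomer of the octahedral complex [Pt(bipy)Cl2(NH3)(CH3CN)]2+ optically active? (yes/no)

yes

An octahedron has six vertices in three trans pairs; every non-trans pair is cis.
Each bipy is bidentate and must span two cis positions.
Working through the distinct placements yields 4 geometric isomers: Cl cis (3 arrangements, 2 chiral); Cl trans.
Of these, 2 lack any improper symmetry element and so occur as enantiomeric pairs, giving 4 + 2 = 6 stereoisomers in total.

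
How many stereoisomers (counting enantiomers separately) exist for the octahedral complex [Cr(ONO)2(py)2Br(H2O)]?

8

In an octahedral complex each vertex has one trans partner and four cis neighbours.
Working through the distinct placements yields 6 geometric isomers: ONO trans, py trans; ONO cis, py cis (3 arrangements, 2 chiral); ONO cis, py trans; ONO trans, py cis.
Of these, 2 lack any improper symmetry element and so occur as enantiomeric pairs, giving 6 + 2 = 8 stereoisomers in total.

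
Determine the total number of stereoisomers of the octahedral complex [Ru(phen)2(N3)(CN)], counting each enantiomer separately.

3

The six octahedral sites form three mutually perpendicular trans pairs.
Each phen is bidentate and must span two cis positions.
Systematic placement gives 2 geometric isomers: N3 and CN mutually trans; N3 and CN mutually cis (chiral).
One of these lacks any improper symmetry element and so occurs as an enantiomeric pair, giving 2 + 1 = 3 stereoisomers in total.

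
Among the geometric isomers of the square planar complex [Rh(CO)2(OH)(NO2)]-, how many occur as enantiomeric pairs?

0

In a square planar complex each vertex has one trans partner and two cis neighbours.
The distinct arrangements are (2 in all): CO cis; CO trans.
Each arrangement has an internal mirror plane or centre of symmetry, so none is chiral.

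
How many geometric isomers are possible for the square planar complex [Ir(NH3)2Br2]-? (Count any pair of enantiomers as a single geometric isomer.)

2

A square has two trans pairs of vertices; adjacent vertices are cis.
Working through the distinct placements yields 2 geometric isomers: NH3 cis; NH3 trans.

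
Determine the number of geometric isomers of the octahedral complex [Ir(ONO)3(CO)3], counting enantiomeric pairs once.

In an octahedral complex each vertex has one trans partner and four cis neighbours.
There are 2 geometric isomers: ONO mer; ONO fac.

2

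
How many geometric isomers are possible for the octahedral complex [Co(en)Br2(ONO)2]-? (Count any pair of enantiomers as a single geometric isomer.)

3

The six octahedral sites form three mutually perpendicular trans pairs.
Each en is bidentate and must span two cis positions.
The distinct arrangements are (3 in all): Br trans, ONO cis; Br cis, ONO cis (chiral); Br cis, ONO trans.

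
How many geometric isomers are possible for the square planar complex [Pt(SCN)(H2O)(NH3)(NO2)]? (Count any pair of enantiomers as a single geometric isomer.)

3

In a square planar complex each vertex has one trans partner and two cis neighbours.
Systematic placement gives 3 geometric isomers: (H2O/NO2 trans, NH3/SCN trans); (H2O/SCN trans, NH3/NO2 trans); (H2O/NH3 trans, NO2/SCN trans).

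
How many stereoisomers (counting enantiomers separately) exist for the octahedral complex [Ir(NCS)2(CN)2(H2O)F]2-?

Systematic placement gives 6 geometric isomers: NCS trans, CN trans; NCS cis, CN trans; NCS trans, CN cis; NCS cis, CN cis (3 arrangements, 2 chiral).
Of these, 2 lack any improper symmetry element and so occur as enantiomeric pairs, giving 6 + 2 = 8 stereoisomers in total.

8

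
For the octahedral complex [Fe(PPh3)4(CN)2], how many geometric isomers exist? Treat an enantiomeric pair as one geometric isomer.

The six octahedral sites form three mutually perpendicular trans pairs.
Working through the distinct placements yields 2 geometric isomers: CN trans; CN cis.

2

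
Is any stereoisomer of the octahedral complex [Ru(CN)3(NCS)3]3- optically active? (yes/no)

no

In an octahedral complex each vertex has one trans partner and four cis neighbours.
The distinct arrangements are (2 in all): CN mer; CN fac.
Each arrangement has an internal mirror plane or centre of symmetry, so none is chiral.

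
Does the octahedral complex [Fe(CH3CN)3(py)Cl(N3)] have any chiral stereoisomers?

The six octahedral sites form three mutually perpendicular trans pairs.
The distinct arrangements are (4 in all): CH3CN mer (3 arrangements); CH3CN fac (chiral).
One of these lacks any improper symmetry element and so occurs as an enantiomeric pair, giving 4 + 1 = 5 stereoisomers in total.

yes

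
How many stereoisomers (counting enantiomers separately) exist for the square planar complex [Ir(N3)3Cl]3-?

In a square planar complex each vertex has one trans partner and two cis neighbours.
Only one geometric arrangement is possible.

1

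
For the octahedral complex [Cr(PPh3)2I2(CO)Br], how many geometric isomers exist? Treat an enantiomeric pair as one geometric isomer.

In an octahedral complex each vertex has one trans partner and four cis neighbours.
Systematic placement gives 6 geometric isomers: PPh3 trans, I trans; PPh3 cis, I cis (3 arrangements, 2 chiral); PPh3 trans, I cis; PPh3 cis, I trans.

6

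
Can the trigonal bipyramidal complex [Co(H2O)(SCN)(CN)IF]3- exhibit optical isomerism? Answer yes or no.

yes

In a trigonal bipyramid the two axial positions differ from the three equatorial ones.
Systematic enumeration (placing each ligand type in turn and discarding arrangements equivalent by rotation or reflection) gives 10 geometric isomers.
Of these, 10 lack any improper symmetry element and so occur as enantiomeric pairs, giving 10 + 10 = 20 stereoisomers in total.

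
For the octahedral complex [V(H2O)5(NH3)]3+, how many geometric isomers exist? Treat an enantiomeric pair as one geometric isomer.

1

An octahedron has six vertices in three trans pairs; every non-trans pair is cis.
Only one geometric arrangement is possible.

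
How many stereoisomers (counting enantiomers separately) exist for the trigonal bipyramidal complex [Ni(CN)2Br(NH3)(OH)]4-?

A trigonal bipyramid has two axial and three equatorial sites, which are chemically inequivalent.
Exhaustive case analysis gives 7 geometric isomers.
Of these, 3 lack any improper symmetry element and so occur as enantiomeric pairs, giving 7 + 3 = 10 stereoisomers in total.

10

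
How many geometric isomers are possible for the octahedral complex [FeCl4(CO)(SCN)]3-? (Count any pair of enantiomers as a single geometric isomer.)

In an octahedral complex each vertex has one trans partner and four cis neighbours.
There are 2 geometric isomers: CO and SCN mutually cis; CO and SCN mutually trans.

2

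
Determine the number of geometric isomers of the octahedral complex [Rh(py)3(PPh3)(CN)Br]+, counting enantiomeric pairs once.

4

Working through the distinct placements yields 4 geometric isomers: py mer (3 arrangements); py fac (chiral).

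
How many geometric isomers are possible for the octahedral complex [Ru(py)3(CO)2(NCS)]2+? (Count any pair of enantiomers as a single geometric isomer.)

In an octahedral complex each vertex has one trans partner and four cis neighbours.
Working through the distinct placements yields 3 geometric isomers: py mer, CO trans; py mer, CO cis; py fac, CO cis.

3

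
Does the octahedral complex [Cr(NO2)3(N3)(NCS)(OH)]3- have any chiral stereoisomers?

There are 4 geometric isomers: NO2 mer (3 arrangements); NO2 fac (chiral).
One of these lacks any improper symmetry element and so occurs as an enantiomeric pair, giving 4 + 1 = 5 stereoisomers in total.

yes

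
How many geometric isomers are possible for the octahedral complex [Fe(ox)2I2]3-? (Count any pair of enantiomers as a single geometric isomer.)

2

In an octahedral complex each vertex has one trans partner and four cis neighbours.
Each ox is bidentate and must span two cis positions.
The distinct arrangements are (2 in all): I trans; I cis (chiral).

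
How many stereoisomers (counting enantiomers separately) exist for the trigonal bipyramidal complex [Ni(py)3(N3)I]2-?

4

In a trigonal bipyramid the two axial positions differ from the three equatorial ones.
The distinct arrangements are (4 in all): N3 axial, I axial; N3 equatorial, I axial; N3 axial, I equatorial; N3 equatorial, I equatorial.
Each arrangement has an internal mirror plane or centre of symmetry, so none is chiral.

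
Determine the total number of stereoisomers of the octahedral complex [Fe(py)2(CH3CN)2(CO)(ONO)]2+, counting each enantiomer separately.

The six octahedral sites form three mutually perpendicular trans pairs.
Systematic placement gives 6 geometric isomers: py trans, CH3CN trans; py cis, CH3CN trans; py trans, CH3CN cis; py cis, CH3CN cis (3 arrangements, 2 chiral).
Of these, 2 lack any improper symmetry element and so occur as enantiomeric pairs, giving 6 + 2 = 8 stereoisomers in total.

8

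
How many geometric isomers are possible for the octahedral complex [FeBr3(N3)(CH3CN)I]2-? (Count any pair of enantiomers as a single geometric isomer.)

4

The six octahedral sites form three mutually perpendicular trans pairs.
There are 4 geometric isomers: Br mer (3 arrangements); Br fac (chiral).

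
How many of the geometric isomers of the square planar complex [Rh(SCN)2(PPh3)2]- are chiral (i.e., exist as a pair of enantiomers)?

0

There are 2 geometric isomers: SCN cis; SCN trans.
Each arrangement has an internal mirror plane or centre of symmetry, so none is chiral.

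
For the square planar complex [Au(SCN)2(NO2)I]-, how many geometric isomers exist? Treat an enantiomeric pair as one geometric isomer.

2

Working through the distinct placements yields 2 geometric isomers: SCN cis; SCN trans.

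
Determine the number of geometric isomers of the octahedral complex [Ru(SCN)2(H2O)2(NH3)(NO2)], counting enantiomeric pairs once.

6

In an octahedral complex each vertex has one trans partner and four cis neighbours.
There are 6 geometric isomers: SCN trans, H2O trans; SCN cis, H2O trans; SCN trans, H2O cis; SCN cis, H2O cis (3 arrangements, 2 chiral).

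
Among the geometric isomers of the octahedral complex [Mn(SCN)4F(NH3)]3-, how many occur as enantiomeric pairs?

0

In an octahedral complex each vertex has one trans partner and four cis neighbours.
There are 2 geometric isomers: F and NH3 mutually trans; F and NH3 mutually cis.
Each arrangement has an internal mirror plane or centre of symmetry, so none is chiral.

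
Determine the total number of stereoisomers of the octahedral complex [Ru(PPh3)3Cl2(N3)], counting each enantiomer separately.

3

The six octahedral sites form three mutually perpendicular trans pairs.
Systematic placement gives 3 geometric isomers: PPh3 mer, Cl trans; PPh3 mer, Cl cis; PPh3 fac, Cl cis.
Each arrangement has an internal mirror plane or centre of symmetry, so none is chiral.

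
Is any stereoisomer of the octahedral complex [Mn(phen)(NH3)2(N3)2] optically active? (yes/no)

In an octahedral complex each vertex has one trans partner and four cis neighbours.
Each phen is bidentate and must span two cis positions.
Systematic placement gives 3 geometric isomers: NH3 cis, N3 trans; NH3 cis, N3 cis (chiral); NH3 trans, N3 cis.
One of these lacks any improper symmetry element and so occurs as an enantiomeric pair, giving 3 + 1 = 4 stereoisomers in total.

yes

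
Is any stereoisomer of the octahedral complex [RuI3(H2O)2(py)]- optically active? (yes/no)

no

An octahedron has six vertices in three trans pairs; every non-trans pair is cis.
Systematic placement gives 3 geometric isomers: I mer, H2O trans; I fac, H2O cis; I mer, H2O cis.
Each arrangement has an internal mirror plane or centre of symmetry, so none is chiral.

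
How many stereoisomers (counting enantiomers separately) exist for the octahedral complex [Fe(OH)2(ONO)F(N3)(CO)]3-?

In an octahedral complex each vertex has one trans partner and four cis neighbours.
Exhaustive case analysis gives 9 geometric isomers.
Of these, 6 lack any improper symmetry element and so occur as enantiomeric pairs, giving 9 + 6 = 15 stereoisomers in total.

15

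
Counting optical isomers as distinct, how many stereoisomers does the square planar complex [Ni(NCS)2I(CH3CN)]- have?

2

The distinct arrangements are (2 in all): NCS cis; NCS trans.
Each arrangement has an internal mirror plane or centre of symmetry, so none is chiral.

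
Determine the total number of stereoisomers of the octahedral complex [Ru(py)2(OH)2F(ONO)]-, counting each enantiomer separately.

8

The six octahedral sites form three mutually perpendicular trans pairs.
Systematic placement gives 6 geometric isomers: py trans, OH cis; py cis, OH cis (3 arrangements, 2 chiral); py trans, OH trans; py cis, OH trans.
Of these, 2 lack any improper symmetry element and so occur as enantiomeric pairs, giving 6 + 2 = 8 stereoisomers in total.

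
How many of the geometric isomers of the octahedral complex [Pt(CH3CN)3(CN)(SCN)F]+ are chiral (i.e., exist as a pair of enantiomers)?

1

There are 4 geometric isomers: CH3CN mer (3 arrangements); CH3CN fac (chiral).
One of these lacks any improper symmetry element and so occurs as an enantiomeric pair, giving 4 + 1 = 5 stereoisomers in total.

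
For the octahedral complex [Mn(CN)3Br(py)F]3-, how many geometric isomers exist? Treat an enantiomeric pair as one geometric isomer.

4

In an octahedral complex each vertex has one trans partner and four cis neighbours.
Working through the distinct placements yields 4 geometric isomers: CN mer (3 arrangements); CN fac (chiral).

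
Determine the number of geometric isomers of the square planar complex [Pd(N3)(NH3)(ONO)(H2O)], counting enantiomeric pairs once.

3

A square has two trans pairs of vertices; adjacent vertices are cis.
The distinct arrangements are (3 in all): (H2O/NH3 trans, N3/ONO trans); (H2O/ONO trans, N3/NH3 trans); (H2O/N3 trans, NH3/ONO trans).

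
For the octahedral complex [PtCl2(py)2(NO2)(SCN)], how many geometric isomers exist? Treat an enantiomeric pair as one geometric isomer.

An octahedron has six vertices in three trans pairs; every non-trans pair is cis.
Systematic placement gives 6 geometric isomers: Cl trans, py trans; Cl trans, py cis; Cl cis, py trans; Cl cis, py cis (3 arrangements, 2 chiral).

6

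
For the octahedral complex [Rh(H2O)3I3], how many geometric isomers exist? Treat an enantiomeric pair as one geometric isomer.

2

The distinct arrangements are (2 in all): H2O mer; H2O fac.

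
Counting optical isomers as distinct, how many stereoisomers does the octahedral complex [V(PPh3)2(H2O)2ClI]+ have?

In an octahedral complex each vertex has one trans partner and four cis neighbours.
Working through the distinct placements yields 6 geometric isomers: PPh3 trans, H2O cis; PPh3 cis, H2O cis (3 arrangements, 2 chiral); PPh3 trans, H2O trans; PPh3 cis, H2O trans.
Of these, 2 lack any improper symmetry element and so occur as enantiomeric pairs, giving 6 + 2 = 8 stereoisomers in total.

8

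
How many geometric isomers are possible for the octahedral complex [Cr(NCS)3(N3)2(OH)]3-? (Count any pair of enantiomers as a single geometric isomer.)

3

In an octahedral complex each vertex has one trans partner and four cis neighbours.
There are 3 geometric isomers: NCS mer, N3 trans; NCS fac, N3 cis; NCS mer, N3 cis.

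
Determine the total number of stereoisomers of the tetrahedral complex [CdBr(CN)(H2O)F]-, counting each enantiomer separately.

2

All four vertices of a tetrahedron are equivalent and mutually adjacent, so cis/trans isomerism cannot arise.
Only one geometric arrangement is possible; it has no improper symmetry element, so it exists as a pair of enantiomers (2 stereoisomers).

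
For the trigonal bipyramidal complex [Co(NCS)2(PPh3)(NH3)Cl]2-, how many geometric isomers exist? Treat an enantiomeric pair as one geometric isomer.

7

A trigonal bipyramid has two axial and three equatorial sites, which are chemically inequivalent.
Exhaustive case analysis gives 7 geometric isomers.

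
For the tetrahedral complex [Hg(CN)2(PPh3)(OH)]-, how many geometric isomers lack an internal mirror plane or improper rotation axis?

0

In a tetrahedral complex all four positions are equivalent and every pair of ligands is adjacent — there is no cis/trans distinction.
Only one geometric arrangement is possible.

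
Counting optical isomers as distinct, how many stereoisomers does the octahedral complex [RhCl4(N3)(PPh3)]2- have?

2

The six octahedral sites form three mutually perpendicular trans pairs.
The distinct arrangements are (2 in all): N3 and PPh3 mutually trans; N3 and PPh3 mutually cis.
Each arrangement has an internal mirror plane or centre of symmetry, so none is chiral.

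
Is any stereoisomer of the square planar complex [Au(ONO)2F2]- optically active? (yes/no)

A square has two trans pairs of vertices; adjacent vertices are cis.
There are 2 geometric isomers: ONO cis; ONO trans.
Each arrangement has an internal mirror plane or centre of symmetry, so none is chiral.

no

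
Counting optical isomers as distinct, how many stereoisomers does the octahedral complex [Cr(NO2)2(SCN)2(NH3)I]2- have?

The six octahedral sites form three mutually perpendicular trans pairs.
Working through the distinct placements yields 6 geometric isomers: NO2 trans, SCN trans; NO2 cis, SCN cis (3 arrangements, 2 chiral); NO2 cis, SCN trans; NO2 trans, SCN cis.
Of these, 2 lack any improper symmetry element and so occur as enantiomeric pairs, giving 6 + 2 = 8 stereoisomers in total.

8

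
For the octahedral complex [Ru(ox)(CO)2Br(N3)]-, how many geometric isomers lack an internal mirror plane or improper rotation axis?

In an octahedral complex each vertex has one trans partner and four cis neighbours.
Each ox is bidentate and must span two cis positions.
Systematic placement gives 4 geometric isomers: CO cis (3 arrangements, 2 chiral); CO trans.
Of these, 2 lack any improper symmetry element and so occur as enantiomeric pairs, giving 4 + 2 = 6 stereoisomers in total.

2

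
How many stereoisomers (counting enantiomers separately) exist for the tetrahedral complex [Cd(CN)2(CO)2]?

In a tetrahedral complex all four positions are equivalent and every pair of ligands is adjacent — there is no cis/trans distinction.
Only one geometric arrangement is possible.

1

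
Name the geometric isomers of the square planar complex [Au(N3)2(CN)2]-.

cis and trans

In a square planar complex each vertex has one trans partner and two cis neighbours.
Working through the distinct placements yields 2 geometric isomers: N3 cis; N3 trans.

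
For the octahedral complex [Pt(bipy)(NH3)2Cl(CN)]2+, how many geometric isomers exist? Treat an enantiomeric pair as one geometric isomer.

4

In an octahedral complex each vertex has one trans partner and four cis neighbours.
Each bipy is bidentate and must span two cis positions.
The distinct arrangements are (4 in all): NH3 cis (3 arrangements, 2 chiral); NH3 trans.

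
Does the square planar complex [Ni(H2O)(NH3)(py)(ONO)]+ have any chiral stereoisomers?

In a square planar complex each vertex has one trans partner and two cis neighbours.
There are 3 geometric isomers: (H2O/ONO trans, NH3/py trans); (H2O/py trans, NH3/ONO trans); (H2O/NH3 trans, ONO/py trans).
Each arrangement has an internal mirror plane or centre of symmetry, so none is chiral.

no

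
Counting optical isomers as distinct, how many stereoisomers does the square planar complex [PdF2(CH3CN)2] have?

There are 2 geometric isomers: F cis; F trans.
Each arrangement has an internal mirror plane or centre of symmetry, so none is chiral.

2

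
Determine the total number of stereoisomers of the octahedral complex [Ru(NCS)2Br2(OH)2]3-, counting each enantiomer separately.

An octahedron has six vertices in three trans pairs; every non-trans pair is cis.
Systematic placement gives 5 geometric isomers: NCS trans, Br trans, OH trans; NCS cis, Br trans, OH cis; NCS cis, Br cis, OH trans; NCS cis, Br cis, OH cis (chiral); NCS trans, Br cis, OH cis.
One of these lacks any improper symmetry element and so occurs as an enantiomeric pair, giving 5 + 1 = 6 stereoisomers in total.

6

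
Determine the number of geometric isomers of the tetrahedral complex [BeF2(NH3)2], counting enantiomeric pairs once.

1

In a tetrahedral complex all four positions are equivalent and every pair of ligands is adjacent — there is no cis/trans distinction.
Only one geometric arrangement is possible.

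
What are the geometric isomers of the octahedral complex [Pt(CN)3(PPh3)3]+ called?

fac and mer

An octahedron has six vertices in three trans pairs; every non-trans pair is cis.
Working through the distinct placements yields 2 geometric isomers: CN mer; CN fac.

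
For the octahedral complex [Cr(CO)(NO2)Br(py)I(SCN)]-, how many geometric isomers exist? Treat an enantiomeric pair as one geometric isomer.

Systematic enumeration (placing each ligand type in turn and discarding arrangements equivalent by rotation or reflection) gives 15 geometric isomers.

15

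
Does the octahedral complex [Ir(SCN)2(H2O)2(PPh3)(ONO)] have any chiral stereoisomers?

In an octahedral complex each vertex has one trans partner and four cis neighbours.
The distinct arrangements are (6 in all): SCN trans, H2O trans; SCN cis, H2O trans; SCN trans, H2O cis; SCN cis, H2O cis (3 arrangements, 2 chiral).
Of these, 2 lack any improper symmetry element and so occur as enantiomeric pairs, giving 6 + 2 = 8 stereoisomers in total.

yes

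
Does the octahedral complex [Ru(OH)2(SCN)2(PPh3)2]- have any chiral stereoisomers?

An octahedron has six vertices in three trans pairs; every non-trans pair is cis.
The distinct arrangements are (5 in all): OH trans, SCN trans, PPh3 trans; OH trans, SCN cis, PPh3 cis; OH cis, SCN trans, PPh3 cis; OH cis, SCN cis, PPh3 cis (chiral); OH cis, SCN cis, PPh3 trans.
One of these lacks any improper symmetry element and so occurs as an enantiomeric pair, giving 5 + 1 = 6 stereoisomers in total.

yes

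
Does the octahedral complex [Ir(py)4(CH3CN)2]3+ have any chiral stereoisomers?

An octahedron has six vertices in three trans pairs; every non-trans pair is cis.
Systematic placement gives 2 geometric isomers: CH3CN trans; CH3CN cis.
Each arrangement has an internal mirror plane or centre of symmetry, so none is chiral.

no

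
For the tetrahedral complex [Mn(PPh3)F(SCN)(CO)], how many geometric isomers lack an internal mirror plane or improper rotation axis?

1

In a tetrahedral complex all four positions are equivalent and every pair of ligands is adjacent — there is no cis/trans distinction.
Only one geometric arrangement is possible; it has no improper symmetry element, so it exists as a pair of enantiomers (2 stereoisomers).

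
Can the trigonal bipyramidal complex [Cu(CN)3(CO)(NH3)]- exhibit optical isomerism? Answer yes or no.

The distinct arrangements are (4 in all): CO equatorial, NH3 equatorial; CO axial, NH3 equatorial; CO equatorial, NH3 axial; CO axial, NH3 axial.
Each arrangement has an internal mirror plane or centre of symmetry, so none is chiral.

no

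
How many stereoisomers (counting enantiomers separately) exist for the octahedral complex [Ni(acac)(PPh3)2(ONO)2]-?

4

Each acac is bidentate and must span two cis positions.
The distinct arrangements are (3 in all): PPh3 cis, ONO trans; PPh3 cis, ONO cis (chiral); PPh3 trans, ONO cis.
One of these lacks any improper symmetry element and so occurs as an enantiomeric pair, giving 3 + 1 = 4 stereoisomers in total.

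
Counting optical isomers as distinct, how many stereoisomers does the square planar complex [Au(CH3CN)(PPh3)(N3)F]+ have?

3

In a square planar complex each vertex has one trans partner and two cis neighbours.
The distinct arrangements are (3 in all): (CH3CN/N3 trans, F/PPh3 trans); (CH3CN/PPh3 trans, F/N3 trans); (CH3CN/F trans, N3/PPh3 trans).
Each arrangement has an internal mirror plane or centre of symmetry, so none is chiral.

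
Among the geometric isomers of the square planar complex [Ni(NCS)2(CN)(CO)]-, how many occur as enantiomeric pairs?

0

In a square planar complex each vertex has one trans partner and two cis neighbours.
The distinct arrangements are (2 in all): NCS cis; NCS trans.
Each arrangement has an internal mirror plane or centre of symmetry, so none is chiral.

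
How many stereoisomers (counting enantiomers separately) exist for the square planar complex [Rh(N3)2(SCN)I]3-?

A square has two trans pairs of vertices; adjacent vertices are cis.
Working through the distinct placements yields 2 geometric isomers: N3 cis; N3 trans.
Each arrangement has an internal mirror plane or centre of symmetry, so none is chiral.

2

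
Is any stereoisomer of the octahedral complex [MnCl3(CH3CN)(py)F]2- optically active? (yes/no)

yes

The six octahedral sites form three mutually perpendicular trans pairs.
Working through the distinct placements yields 4 geometric isomers: Cl mer (3 arrangements); Cl fac (chiral).
One of these lacks any improper symmetry element and so occurs as an enantiomeric pair, giving 4 + 1 = 5 stereoisomers in total.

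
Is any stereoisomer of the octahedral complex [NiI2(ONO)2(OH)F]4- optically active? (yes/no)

yes

The six octahedral sites form three mutually perpendicular trans pairs.
Working through the distinct placements yields 6 geometric isomers: I cis, ONO trans; I cis, ONO cis (3 arrangements, 2 chiral); I trans, ONO trans; I trans, ONO cis.
Of these, 2 lack any improper symmetry element and so occur as enantiomeric pairs, giving 6 + 2 = 8 stereoisomers in total.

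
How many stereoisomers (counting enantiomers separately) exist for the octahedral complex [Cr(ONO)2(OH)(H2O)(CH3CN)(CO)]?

15

In an octahedral complex each vertex has one trans partner and four cis neighbours.
Systematic enumeration (placing each ligand type in turn and discarding arrangements equivalent by rotation or reflection) gives 9 geometric isomers.
Of these, 6 lack any improper symmetry element and so occur as enantiomeric pairs, giving 9 + 6 = 15 stereoisomers in total.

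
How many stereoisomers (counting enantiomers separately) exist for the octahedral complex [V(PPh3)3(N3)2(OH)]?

There are 3 geometric isomers: PPh3 mer, N3 trans; PPh3 mer, N3 cis; PPh3 fac, N3 cis.
Each arrangement has an internal mirror plane or centre of symmetry, so none is chiral.

3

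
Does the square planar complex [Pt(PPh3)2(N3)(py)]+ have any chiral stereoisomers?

no

Systematic placement gives 2 geometric isomers: PPh3 cis; PPh3 trans.
Each arrangement has an internal mirror plane or centre of symmetry, so none is chiral.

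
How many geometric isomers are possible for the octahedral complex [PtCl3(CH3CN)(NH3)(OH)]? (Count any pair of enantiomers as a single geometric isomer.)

4

The six octahedral sites form three mutually perpendicular trans pairs.
Systematic placement gives 4 geometric isomers: Cl mer (3 arrangements); Cl fac (chiral).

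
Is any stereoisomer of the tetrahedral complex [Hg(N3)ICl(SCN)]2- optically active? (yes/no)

yes

Only one geometric arrangement is possible; it has no improper symmetry element, so it exists as a pair of enantiomers (2 stereoisomers).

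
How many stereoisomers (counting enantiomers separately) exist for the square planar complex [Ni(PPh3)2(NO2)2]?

2

In a square planar complex each vertex has one trans partner and two cis neighbours.
Working through the distinct placements yields 2 geometric isomers: PPh3 cis; PPh3 trans.
Each arrangement has an internal mirror plane or centre of symmetry, so none is chiral.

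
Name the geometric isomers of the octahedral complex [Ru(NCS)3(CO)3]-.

In an octahedral complex each vertex has one trans partner and four cis neighbours.
The distinct arrangements are (2 in all): NCS mer; NCS fac.

fac and mer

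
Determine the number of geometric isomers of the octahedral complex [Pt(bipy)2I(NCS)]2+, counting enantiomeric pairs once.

2

The six octahedral sites form three mutually perpendicular trans pairs.
Each bipy is bidentate and must span two cis positions.
Systematic placement gives 2 geometric isomers: I and NCS mutually trans; I and NCS mutually cis (chiral).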